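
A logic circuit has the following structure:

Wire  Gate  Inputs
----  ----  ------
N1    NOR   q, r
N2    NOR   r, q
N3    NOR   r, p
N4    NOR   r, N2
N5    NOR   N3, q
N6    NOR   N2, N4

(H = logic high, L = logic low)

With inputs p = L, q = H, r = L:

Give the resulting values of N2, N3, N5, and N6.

N2 = L  N3 = H  N5 = L  N6 = L

N2 = r NOR q = L NOR H = L
N3 = r NOR p = L NOR L = H
N4 = r NOR N2 = L NOR L = H
N5 = N3 NOR q = H NOR H = L
N6 = N2 NOR N4 = L NOR H = L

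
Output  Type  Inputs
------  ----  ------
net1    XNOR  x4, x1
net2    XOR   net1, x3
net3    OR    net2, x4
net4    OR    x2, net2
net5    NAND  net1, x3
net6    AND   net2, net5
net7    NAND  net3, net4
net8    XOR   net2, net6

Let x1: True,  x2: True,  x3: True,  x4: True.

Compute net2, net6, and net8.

net1 = x4 XNOR x1 = True XNOR True = True
net2 = net1 XOR x3 = True XOR True = False
net5 = net1 NAND x3 = True NAND True = False
net6 = net2 AND net5 = False AND False = False
net8 = net2 XOR net6 = False XOR False = False

net2 = False, net6 = False, net8 = False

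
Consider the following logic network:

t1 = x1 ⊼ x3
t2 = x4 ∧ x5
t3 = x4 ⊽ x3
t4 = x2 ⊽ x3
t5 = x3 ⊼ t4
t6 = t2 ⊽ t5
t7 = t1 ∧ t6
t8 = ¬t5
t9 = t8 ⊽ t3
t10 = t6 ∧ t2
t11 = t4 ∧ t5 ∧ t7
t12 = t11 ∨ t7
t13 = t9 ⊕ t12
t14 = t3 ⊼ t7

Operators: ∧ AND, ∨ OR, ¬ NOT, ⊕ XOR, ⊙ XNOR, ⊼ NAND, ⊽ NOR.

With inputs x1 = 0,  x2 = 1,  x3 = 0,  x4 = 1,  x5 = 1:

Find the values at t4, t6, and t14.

t4 = 0  t6 = 0  t14 = 1

t1 = x1 NAND x3 = 0 NAND 0 = 1
t2 = x4 AND x5 = 1 AND 1 = 1
t3 = x4 NOR x3 = 1 NOR 0 = 0
t4 = x2 NOR x3 = 1 NOR 0 = 0
t5 = x3 NAND t4 = 0 NAND 0 = 1
t6 = t2 NOR t5 = 1 NOR 1 = 0
t7 = t1 AND t6 = 1 AND 0 = 0
t14 = t3 NAND t7 = 0 NAND 0 = 1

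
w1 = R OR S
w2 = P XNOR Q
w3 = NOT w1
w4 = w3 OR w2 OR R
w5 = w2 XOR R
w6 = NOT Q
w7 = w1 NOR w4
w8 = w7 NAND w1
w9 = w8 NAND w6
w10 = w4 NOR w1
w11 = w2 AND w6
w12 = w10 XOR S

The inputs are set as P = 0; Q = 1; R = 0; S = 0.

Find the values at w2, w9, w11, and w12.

w2 = 0, w9 = 1, w11 = 0, w12 = 0

w1 = R OR S = 0 OR 0 = 0
w2 = P XNOR Q = 0 XNOR 1 = 0
w3 = NOT w1 = NOT 0 = 1
w4 = w3 OR w2 OR R = 1 OR 0 OR 0 = 1
w6 = NOT Q = NOT 1 = 0
w7 = w1 NOR w4 = 0 NOR 1 = 0
w8 = w7 NAND w1 = 0 NAND 0 = 1
w9 = w8 NAND w6 = 1 NAND 0 = 1
w10 = w4 NOR w1 = 1 NOR 0 = 0
w11 = w2 AND w6 = 0 AND 0 = 0
w12 = w10 XOR S = 0 XOR 0 = 0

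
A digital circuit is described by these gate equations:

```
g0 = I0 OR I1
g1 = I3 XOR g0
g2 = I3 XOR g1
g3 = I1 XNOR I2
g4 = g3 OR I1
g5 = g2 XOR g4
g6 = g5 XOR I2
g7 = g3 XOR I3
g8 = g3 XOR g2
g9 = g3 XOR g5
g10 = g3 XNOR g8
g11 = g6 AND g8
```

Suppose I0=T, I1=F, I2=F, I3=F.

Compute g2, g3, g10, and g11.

g2 = T, g3 = T, g10 = F, g11 = F

g0 = I0 OR I1 = T OR F = T
g1 = I3 XOR g0 = F XOR T = T
g2 = I3 XOR g1 = F XOR T = T
g3 = I1 XNOR I2 = F XNOR F = T
g4 = g3 OR I1 = T OR F = T
g5 = g2 XOR g4 = T XOR T = F
g6 = g5 XOR I2 = F XOR F = F
g8 = g3 XOR g2 = T XOR T = F
g10 = g3 XNOR g8 = T XNOR F = F
g11 = g6 AND g8 = F AND F = F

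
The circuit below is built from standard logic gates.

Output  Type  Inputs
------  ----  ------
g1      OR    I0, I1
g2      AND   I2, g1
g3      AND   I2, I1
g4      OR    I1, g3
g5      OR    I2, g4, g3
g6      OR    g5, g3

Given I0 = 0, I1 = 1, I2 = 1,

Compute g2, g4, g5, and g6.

g1 = I0 OR I1 = 0 OR 1 = 1
g2 = I2 AND g1 = 1 AND 1 = 1
g3 = I2 AND I1 = 1 AND 1 = 1
g4 = I1 OR g3 = 1 OR 1 = 1
g5 = I2 OR g4 OR g3 = 1 OR 1 OR 1 = 1
g6 = g5 OR g3 = 1 OR 1 = 1

g2 = 1, g4 = 1, g5 = 1, g6 = 1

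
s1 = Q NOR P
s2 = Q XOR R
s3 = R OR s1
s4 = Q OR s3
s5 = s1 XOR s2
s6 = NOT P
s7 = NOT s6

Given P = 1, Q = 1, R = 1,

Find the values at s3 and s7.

s3 = 1, s7 = 1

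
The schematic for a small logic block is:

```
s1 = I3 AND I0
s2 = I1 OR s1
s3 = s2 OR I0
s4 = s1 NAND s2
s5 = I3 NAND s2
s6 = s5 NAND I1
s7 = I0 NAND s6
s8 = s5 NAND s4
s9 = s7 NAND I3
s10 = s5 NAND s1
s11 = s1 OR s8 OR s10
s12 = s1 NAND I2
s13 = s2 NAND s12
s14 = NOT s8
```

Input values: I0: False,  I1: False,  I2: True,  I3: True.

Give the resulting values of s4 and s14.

s1 = I3 AND I0 = True AND False = False
s2 = I1 OR s1 = False OR False = False
s4 = s1 NAND s2 = False NAND False = True
s5 = I3 NAND s2 = True NAND False = True
s8 = s5 NAND s4 = True NAND True = False
s14 = NOT s8 = NOT False = True

s4 = True; s14 = True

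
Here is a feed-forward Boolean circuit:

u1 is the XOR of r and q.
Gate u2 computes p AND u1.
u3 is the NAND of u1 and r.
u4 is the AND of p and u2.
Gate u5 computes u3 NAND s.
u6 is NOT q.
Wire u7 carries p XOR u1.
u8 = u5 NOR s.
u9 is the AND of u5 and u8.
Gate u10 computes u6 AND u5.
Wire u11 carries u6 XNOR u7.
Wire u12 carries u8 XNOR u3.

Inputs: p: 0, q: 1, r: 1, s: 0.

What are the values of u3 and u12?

u1 = r XOR q = 1 XOR 1 = 0
u3 = u1 NAND r = 0 NAND 1 = 1
u5 = u3 NAND s = 1 NAND 0 = 1
u8 = u5 NOR s = 1 NOR 0 = 0
u12 = u8 XNOR u3 = 0 XNOR 1 = 0

u3 = 1  u12 = 0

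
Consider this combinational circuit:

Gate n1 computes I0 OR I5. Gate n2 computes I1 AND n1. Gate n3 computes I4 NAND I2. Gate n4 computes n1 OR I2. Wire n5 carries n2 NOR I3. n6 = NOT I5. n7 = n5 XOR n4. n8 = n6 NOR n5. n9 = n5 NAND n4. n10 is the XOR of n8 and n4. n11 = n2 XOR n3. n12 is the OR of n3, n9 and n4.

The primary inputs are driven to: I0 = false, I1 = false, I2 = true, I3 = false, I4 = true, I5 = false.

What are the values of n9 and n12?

n9 = false, n12 = true

n1 = I0 OR I5 = false OR false = false
n2 = I1 AND n1 = false AND false = false
n3 = I4 NAND I2 = true NAND true = false
n4 = n1 OR I2 = false OR true = true
n5 = n2 NOR I3 = false NOR false = true
n9 = n5 NAND n4 = true NAND true = false
n12 = n3 OR n9 OR n4 = false OR false OR true = true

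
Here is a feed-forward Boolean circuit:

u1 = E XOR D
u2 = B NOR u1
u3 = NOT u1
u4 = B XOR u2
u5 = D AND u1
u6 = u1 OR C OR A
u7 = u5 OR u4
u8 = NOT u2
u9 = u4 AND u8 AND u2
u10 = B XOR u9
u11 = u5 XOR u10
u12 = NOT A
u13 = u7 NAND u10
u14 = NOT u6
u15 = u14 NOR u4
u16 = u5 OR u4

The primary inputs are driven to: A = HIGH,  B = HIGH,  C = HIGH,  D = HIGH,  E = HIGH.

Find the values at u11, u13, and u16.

u1 = E XOR D = HIGH XOR HIGH = LOW
u2 = B NOR u1 = HIGH NOR LOW = LOW
u4 = B XOR u2 = HIGH XOR LOW = HIGH
u5 = D AND u1 = HIGH AND LOW = LOW
u7 = u5 OR u4 = LOW OR HIGH = HIGH
u8 = NOT u2 = NOT LOW = HIGH
u9 = u4 AND u8 AND u2 = HIGH AND HIGH AND LOW = LOW
u10 = B XOR u9 = HIGH XOR LOW = HIGH
u11 = u5 XOR u10 = LOW XOR HIGH = HIGH
u13 = u7 NAND u10 = HIGH NAND HIGH = LOW
u16 = u5 OR u4 = LOW OR HIGH = HIGH

u11 = HIGH  u13 = LOW  u16 = HIGH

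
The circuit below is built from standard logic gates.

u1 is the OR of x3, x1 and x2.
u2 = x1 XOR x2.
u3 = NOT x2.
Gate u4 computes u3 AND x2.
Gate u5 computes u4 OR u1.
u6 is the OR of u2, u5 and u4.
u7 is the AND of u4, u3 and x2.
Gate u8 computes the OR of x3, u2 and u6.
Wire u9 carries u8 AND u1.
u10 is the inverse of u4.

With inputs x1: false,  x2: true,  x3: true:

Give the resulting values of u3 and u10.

u3 = false, u10 = true

u3 = NOT x2 = NOT true = false
u4 = u3 AND x2 = false AND true = false
u10 = NOT u4 = NOT false = true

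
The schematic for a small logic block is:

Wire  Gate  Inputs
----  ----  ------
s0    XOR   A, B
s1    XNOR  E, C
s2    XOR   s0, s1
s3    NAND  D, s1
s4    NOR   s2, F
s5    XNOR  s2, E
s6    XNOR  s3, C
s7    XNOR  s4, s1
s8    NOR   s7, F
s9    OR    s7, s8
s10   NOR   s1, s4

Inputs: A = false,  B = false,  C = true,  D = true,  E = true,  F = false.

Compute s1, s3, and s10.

s0 = A XOR B = false XOR false = false
s1 = E XNOR C = true XNOR true = true
s2 = s0 XOR s1 = false XOR true = true
s3 = D NAND s1 = true NAND true = false
s4 = s2 NOR F = true NOR false = false
s10 = s1 NOR s4 = true NOR false = false

s1 = true, s3 = false, s10 = false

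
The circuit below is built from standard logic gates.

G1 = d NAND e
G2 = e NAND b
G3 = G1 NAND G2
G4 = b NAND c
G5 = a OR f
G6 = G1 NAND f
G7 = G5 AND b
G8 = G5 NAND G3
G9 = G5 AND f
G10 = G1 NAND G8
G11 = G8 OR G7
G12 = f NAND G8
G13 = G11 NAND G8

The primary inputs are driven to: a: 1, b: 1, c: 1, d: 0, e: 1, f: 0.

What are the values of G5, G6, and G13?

G1 = d NAND e = 0 NAND 1 = 1
G2 = e NAND b = 1 NAND 1 = 0
G3 = G1 NAND G2 = 1 NAND 0 = 1
G5 = a OR f = 1 OR 0 = 1
G6 = G1 NAND f = 1 NAND 0 = 1
G7 = G5 AND b = 1 AND 1 = 1
G8 = G5 NAND G3 = 1 NAND 1 = 0
G11 = G8 OR G7 = 0 OR 1 = 1
G13 = G11 NAND G8 = 1 NAND 0 = 1

G5 = 1  G6 = 1  G13 = 1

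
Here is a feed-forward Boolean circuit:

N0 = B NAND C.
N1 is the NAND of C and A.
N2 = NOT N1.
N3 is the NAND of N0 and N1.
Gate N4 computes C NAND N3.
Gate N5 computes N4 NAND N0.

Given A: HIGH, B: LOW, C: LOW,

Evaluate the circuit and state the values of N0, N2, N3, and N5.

N0 = HIGH, N2 = LOW, N3 = LOW, N5 = LOW

N0 = B NAND C = LOW NAND LOW = HIGH
N1 = C NAND A = LOW NAND HIGH = HIGH
N2 = NOT N1 = NOT HIGH = LOW
N3 = N0 NAND N1 = HIGH NAND HIGH = LOW
N4 = C NAND N3 = LOW NAND LOW = HIGH
N5 = N4 NAND N0 = HIGH NAND HIGH = LOW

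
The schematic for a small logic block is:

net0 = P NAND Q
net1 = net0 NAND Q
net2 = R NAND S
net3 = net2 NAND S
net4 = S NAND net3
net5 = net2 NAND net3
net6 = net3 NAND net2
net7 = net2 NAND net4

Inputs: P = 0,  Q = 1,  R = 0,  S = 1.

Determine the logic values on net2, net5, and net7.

net2 = R NAND S = 0 NAND 1 = 1
net3 = net2 NAND S = 1 NAND 1 = 0
net4 = S NAND net3 = 1 NAND 0 = 1
net5 = net2 NAND net3 = 1 NAND 0 = 1
net7 = net2 NAND net4 = 1 NAND 1 = 0

net2 = 1; net5 = 1; net7 = 0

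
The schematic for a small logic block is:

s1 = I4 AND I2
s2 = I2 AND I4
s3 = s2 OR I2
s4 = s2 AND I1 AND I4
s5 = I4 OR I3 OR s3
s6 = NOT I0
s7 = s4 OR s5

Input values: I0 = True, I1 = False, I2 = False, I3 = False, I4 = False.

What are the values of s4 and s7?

s4 = False; s7 = False

s2 = I2 AND I4 = False AND False = False
s3 = s2 OR I2 = False OR False = False
s4 = s2 AND I1 AND I4 = False AND False AND False = False
s5 = I4 OR I3 OR s3 = False OR False OR False = False
s7 = s4 OR s5 = False OR False = False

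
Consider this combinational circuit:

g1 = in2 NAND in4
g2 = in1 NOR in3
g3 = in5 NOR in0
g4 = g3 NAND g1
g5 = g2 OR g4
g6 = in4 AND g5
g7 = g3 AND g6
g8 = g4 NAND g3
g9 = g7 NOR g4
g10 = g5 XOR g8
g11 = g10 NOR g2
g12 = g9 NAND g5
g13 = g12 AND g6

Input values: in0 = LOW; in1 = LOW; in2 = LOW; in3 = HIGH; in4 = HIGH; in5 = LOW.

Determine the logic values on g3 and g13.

g1 = in2 NAND in4 = LOW NAND HIGH = HIGH
g2 = in1 NOR in3 = LOW NOR HIGH = LOW
g3 = in5 NOR in0 = LOW NOR LOW = HIGH
g4 = g3 NAND g1 = HIGH NAND HIGH = LOW
g5 = g2 OR g4 = LOW OR LOW = LOW
g6 = in4 AND g5 = HIGH AND LOW = LOW
g7 = g3 AND g6 = HIGH AND LOW = LOW
g9 = g7 NOR g4 = LOW NOR LOW = HIGH
g12 = g9 NAND g5 = HIGH NAND LOW = HIGH
g13 = g12 AND g6 = HIGH AND LOW = LOW

g3 = HIGH  g13 = LOW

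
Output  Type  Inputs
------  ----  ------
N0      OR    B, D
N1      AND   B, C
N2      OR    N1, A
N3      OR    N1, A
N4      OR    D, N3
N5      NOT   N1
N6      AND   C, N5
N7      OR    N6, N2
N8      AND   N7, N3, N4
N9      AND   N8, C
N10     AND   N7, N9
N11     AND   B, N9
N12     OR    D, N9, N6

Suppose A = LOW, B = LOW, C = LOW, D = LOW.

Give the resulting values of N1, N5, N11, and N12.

N1 = B AND C = LOW AND LOW = LOW
N2 = N1 OR A = LOW OR LOW = LOW
N3 = N1 OR A = LOW OR LOW = LOW
N4 = D OR N3 = LOW OR LOW = LOW
N5 = NOT N1 = NOT LOW = HIGH
N6 = C AND N5 = LOW AND HIGH = LOW
N7 = N6 OR N2 = LOW OR LOW = LOW
N8 = N7 AND N3 AND N4 = LOW AND LOW AND LOW = LOW
N9 = N8 AND C = LOW AND LOW = LOW
N11 = B AND N9 = LOW AND LOW = LOW
N12 = D OR N9 OR N6 = LOW OR LOW OR LOW = LOW

N1 = LOW, N5 = HIGH, N11 = LOW, N12 = LOW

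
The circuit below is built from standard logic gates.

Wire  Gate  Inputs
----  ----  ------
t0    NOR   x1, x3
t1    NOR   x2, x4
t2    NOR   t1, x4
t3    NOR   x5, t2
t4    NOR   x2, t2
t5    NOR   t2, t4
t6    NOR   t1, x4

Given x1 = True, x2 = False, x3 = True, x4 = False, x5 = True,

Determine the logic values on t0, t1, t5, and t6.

t0 = False  t1 = True  t5 = False  t6 = False

t0 = x1 NOR x3 = True NOR True = False
t1 = x2 NOR x4 = False NOR False = True
t2 = t1 NOR x4 = True NOR False = False
t4 = x2 NOR t2 = False NOR False = True
t5 = t2 NOR t4 = False NOR True = False
t6 = t1 NOR x4 = True NOR False = False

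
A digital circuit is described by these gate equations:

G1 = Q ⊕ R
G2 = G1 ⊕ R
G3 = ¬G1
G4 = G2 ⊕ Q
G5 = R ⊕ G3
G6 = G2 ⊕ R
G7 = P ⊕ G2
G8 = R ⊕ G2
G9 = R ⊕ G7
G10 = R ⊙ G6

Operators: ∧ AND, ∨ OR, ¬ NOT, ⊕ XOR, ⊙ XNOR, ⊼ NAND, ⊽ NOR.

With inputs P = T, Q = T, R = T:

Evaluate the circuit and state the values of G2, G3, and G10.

G1 = Q XOR R = T XOR T = F
G2 = G1 XOR R = F XOR T = T
G3 = NOT G1 = NOT F = T
G6 = G2 XOR R = T XOR T = F
G10 = R XNOR G6 = T XNOR F = F

G2 = T  G3 = T  G10 = F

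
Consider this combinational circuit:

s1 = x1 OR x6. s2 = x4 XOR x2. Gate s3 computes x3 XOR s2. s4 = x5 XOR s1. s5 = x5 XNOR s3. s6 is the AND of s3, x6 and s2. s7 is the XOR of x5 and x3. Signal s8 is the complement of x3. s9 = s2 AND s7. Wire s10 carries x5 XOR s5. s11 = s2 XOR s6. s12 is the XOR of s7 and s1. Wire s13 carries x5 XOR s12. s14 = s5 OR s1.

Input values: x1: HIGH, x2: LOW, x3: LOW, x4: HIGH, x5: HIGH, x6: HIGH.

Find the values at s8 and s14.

s8 = HIGH, s14 = HIGH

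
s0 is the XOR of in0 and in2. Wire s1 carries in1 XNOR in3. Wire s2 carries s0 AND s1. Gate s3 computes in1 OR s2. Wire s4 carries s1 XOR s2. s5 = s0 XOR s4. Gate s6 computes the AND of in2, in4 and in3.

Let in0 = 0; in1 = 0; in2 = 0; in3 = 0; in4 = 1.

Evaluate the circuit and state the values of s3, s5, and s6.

s3 = 0; s5 = 1; s6 = 0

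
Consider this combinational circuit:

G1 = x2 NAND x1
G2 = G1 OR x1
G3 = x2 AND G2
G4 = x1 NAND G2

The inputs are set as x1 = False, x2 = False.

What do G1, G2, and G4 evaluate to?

G1 = True  G2 = True  G4 = True

G1 = x2 NAND x1 = False NAND False = True
G2 = G1 OR x1 = True OR False = True
G4 = x1 NAND G2 = False NAND True = True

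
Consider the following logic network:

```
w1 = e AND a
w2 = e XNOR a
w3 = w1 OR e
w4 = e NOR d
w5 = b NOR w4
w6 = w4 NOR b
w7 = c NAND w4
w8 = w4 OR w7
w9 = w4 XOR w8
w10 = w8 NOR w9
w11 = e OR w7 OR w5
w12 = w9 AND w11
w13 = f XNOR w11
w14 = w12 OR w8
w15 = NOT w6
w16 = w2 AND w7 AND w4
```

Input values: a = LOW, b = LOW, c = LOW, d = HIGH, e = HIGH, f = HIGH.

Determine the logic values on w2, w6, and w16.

w2 = LOW, w6 = HIGH, w16 = LOW

w2 = e XNOR a = HIGH XNOR LOW = LOW
w4 = e NOR d = HIGH NOR HIGH = LOW
w6 = w4 NOR b = LOW NOR LOW = HIGH
w7 = c NAND w4 = LOW NAND LOW = HIGH
w16 = w2 AND w7 AND w4 = LOW AND HIGH AND LOW = LOW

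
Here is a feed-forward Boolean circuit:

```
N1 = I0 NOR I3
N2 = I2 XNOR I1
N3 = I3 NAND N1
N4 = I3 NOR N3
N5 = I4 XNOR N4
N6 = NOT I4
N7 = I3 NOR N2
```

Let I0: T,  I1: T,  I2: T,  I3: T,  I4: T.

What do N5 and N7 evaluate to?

N5 = F, N7 = F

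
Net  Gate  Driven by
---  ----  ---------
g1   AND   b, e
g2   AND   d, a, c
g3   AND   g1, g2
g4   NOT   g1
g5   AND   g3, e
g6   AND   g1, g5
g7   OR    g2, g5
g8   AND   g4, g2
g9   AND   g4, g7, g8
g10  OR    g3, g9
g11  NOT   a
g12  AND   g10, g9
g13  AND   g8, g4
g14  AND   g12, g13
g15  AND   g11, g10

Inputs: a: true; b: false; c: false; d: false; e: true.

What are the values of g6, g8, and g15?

g6 = false, g8 = false, g15 = false

g1 = b AND e = false AND true = false
g2 = d AND a AND c = false AND true AND false = false
g3 = g1 AND g2 = false AND false = false
g4 = NOT g1 = NOT false = true
g5 = g3 AND e = false AND true = false
g6 = g1 AND g5 = false AND false = false
g7 = g2 OR g5 = false OR false = false
g8 = g4 AND g2 = true AND false = false
g9 = g4 AND g7 AND g8 = true AND false AND false = false
g10 = g3 OR g9 = false OR false = false
g11 = NOT a = NOT true = false
g15 = g11 AND g10 = false AND false = false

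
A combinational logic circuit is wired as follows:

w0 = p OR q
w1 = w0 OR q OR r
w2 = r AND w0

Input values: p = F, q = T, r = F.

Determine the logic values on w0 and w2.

w0 = T  w2 = F

w0 = p OR q = F OR T = T
w2 = r AND w0 = F AND T = F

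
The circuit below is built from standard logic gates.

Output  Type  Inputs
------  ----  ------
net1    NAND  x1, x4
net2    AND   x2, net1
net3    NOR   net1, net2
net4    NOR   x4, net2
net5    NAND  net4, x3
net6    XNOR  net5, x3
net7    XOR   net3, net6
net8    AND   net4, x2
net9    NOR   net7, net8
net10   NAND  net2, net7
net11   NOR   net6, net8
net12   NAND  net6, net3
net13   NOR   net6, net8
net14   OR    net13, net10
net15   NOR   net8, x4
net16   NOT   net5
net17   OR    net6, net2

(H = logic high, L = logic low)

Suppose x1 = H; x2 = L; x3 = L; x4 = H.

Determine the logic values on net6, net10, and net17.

net1 = x1 NAND x4 = H NAND H = L
net2 = x2 AND net1 = L AND L = L
net3 = net1 NOR net2 = L NOR L = H
net4 = x4 NOR net2 = H NOR L = L
net5 = net4 NAND x3 = L NAND L = H
net6 = net5 XNOR x3 = H XNOR L = L
net7 = net3 XOR net6 = H XOR L = H
net10 = net2 NAND net7 = L NAND H = H
net17 = net6 OR net2 = L OR L = L

net6 = L  net10 = H  net17 = L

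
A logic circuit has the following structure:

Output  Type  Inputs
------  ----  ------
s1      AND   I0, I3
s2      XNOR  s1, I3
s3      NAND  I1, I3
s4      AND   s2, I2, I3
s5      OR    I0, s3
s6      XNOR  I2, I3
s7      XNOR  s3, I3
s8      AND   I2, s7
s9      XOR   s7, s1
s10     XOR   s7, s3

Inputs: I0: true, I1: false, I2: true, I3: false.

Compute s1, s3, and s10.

s1 = I0 AND I3 = true AND false = false
s3 = I1 NAND I3 = false NAND false = true
s7 = s3 XNOR I3 = true XNOR false = false
s10 = s7 XOR s3 = false XOR true = true

s1 = false; s3 = true; s10 = true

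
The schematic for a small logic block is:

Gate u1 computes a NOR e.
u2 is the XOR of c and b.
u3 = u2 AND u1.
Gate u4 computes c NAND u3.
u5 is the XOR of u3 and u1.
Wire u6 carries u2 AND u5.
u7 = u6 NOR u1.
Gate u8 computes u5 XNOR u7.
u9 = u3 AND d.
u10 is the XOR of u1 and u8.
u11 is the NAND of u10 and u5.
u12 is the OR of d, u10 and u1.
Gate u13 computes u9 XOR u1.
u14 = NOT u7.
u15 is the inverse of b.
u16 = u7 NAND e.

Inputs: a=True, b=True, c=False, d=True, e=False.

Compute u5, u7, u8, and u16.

u5 = False, u7 = True, u8 = False, u16 = True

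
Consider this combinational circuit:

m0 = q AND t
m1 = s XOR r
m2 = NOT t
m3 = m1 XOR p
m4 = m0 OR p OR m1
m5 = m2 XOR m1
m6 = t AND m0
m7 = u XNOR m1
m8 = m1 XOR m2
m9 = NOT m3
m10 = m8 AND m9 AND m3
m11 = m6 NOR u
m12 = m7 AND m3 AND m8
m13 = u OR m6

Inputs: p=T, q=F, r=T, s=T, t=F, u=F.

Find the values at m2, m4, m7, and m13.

m0 = q AND t = F AND F = F
m1 = s XOR r = T XOR T = F
m2 = NOT t = NOT F = T
m4 = m0 OR p OR m1 = F OR T OR F = T
m6 = t AND m0 = F AND F = F
m7 = u XNOR m1 = F XNOR F = T
m13 = u OR m6 = F OR F = F

m2 = T; m4 = T; m7 = T; m13 = F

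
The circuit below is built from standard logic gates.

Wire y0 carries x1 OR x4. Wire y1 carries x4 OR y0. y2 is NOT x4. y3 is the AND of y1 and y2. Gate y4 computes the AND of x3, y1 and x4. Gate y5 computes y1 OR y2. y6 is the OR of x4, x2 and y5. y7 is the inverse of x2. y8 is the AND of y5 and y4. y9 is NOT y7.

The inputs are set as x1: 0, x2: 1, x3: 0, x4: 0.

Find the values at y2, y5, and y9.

y2 = 1, y5 = 1, y9 = 1

y0 = x1 OR x4 = 0 OR 0 = 0
y1 = x4 OR y0 = 0 OR 0 = 0
y2 = NOT x4 = NOT 0 = 1
y5 = y1 OR y2 = 0 OR 1 = 1
y7 = NOT x2 = NOT 1 = 0
y9 = NOT y7 = NOT 0 = 1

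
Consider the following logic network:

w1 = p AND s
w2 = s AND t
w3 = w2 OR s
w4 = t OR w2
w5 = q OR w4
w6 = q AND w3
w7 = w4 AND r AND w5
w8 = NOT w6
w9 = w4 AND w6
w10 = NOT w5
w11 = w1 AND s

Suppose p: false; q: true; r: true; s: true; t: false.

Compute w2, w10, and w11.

w2 = false  w10 = false  w11 = false

w1 = p AND s = false AND true = false
w2 = s AND t = true AND false = false
w4 = t OR w2 = false OR false = false
w5 = q OR w4 = true OR false = true
w10 = NOT w5 = NOT true = false
w11 = w1 AND s = false AND true = false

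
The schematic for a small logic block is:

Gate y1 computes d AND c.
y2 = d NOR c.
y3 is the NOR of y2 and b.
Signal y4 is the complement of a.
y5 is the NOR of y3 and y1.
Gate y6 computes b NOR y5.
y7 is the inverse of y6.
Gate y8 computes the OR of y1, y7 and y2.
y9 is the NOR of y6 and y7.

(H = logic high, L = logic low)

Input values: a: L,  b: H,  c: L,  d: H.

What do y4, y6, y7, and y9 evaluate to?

y1 = d AND c = H AND L = L
y2 = d NOR c = H NOR L = L
y3 = y2 NOR b = L NOR H = L
y4 = NOT a = NOT L = H
y5 = y3 NOR y1 = L NOR L = H
y6 = b NOR y5 = H NOR H = L
y7 = NOT y6 = NOT L = H
y9 = y6 NOR y7 = L NOR H = L

y4 = H, y6 = L, y7 = H, y9 = L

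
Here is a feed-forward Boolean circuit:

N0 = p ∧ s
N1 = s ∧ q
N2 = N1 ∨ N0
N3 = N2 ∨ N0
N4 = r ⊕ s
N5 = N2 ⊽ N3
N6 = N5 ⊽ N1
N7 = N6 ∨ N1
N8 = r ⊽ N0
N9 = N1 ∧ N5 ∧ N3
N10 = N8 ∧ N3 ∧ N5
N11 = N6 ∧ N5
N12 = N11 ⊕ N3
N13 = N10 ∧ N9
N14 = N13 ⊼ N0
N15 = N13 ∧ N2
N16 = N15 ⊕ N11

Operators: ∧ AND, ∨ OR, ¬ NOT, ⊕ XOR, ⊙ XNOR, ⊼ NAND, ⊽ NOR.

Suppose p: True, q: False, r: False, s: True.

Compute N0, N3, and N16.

N0 = p AND s = True AND True = True
N1 = s AND q = True AND False = False
N2 = N1 OR N0 = False OR True = True
N3 = N2 OR N0 = True OR True = True
N5 = N2 NOR N3 = True NOR True = False
N6 = N5 NOR N1 = False NOR False = True
N8 = r NOR N0 = False NOR True = False
N9 = N1 AND N5 AND N3 = False AND False AND True = False
N10 = N8 AND N3 AND N5 = False AND True AND False = False
N11 = N6 AND N5 = True AND False = False
N13 = N10 AND N9 = False AND False = False
N15 = N13 AND N2 = False AND True = False
N16 = N15 XOR N11 = False XOR False = False

N0 = True, N3 = True, N16 = False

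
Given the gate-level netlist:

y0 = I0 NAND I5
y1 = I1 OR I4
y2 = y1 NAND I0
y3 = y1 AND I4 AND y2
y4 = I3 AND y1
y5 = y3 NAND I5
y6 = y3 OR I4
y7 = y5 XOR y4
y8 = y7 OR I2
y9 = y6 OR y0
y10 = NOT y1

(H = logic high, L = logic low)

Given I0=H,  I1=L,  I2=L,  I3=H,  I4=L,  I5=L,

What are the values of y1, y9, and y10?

y1 = L; y9 = H; y10 = H

y0 = I0 NAND I5 = H NAND L = H
y1 = I1 OR I4 = L OR L = L
y2 = y1 NAND I0 = L NAND H = H
y3 = y1 AND I4 AND y2 = L AND L AND H = L
y6 = y3 OR I4 = L OR L = L
y9 = y6 OR y0 = L OR H = H
y10 = NOT y1 = NOT L = H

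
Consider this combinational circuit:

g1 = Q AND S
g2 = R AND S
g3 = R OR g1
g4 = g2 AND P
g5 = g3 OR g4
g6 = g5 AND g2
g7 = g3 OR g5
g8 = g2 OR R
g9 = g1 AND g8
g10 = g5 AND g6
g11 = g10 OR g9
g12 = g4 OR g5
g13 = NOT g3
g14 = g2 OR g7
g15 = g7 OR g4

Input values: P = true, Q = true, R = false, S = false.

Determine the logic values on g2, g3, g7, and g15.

g2 = false, g3 = false, g7 = false, g15 = false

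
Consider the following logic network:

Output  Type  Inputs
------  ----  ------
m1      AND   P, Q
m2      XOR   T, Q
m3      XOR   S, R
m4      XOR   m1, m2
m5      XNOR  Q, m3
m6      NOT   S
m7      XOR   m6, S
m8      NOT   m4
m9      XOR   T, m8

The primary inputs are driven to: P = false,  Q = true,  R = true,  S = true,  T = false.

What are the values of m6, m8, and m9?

m1 = P AND Q = false AND true = false
m2 = T XOR Q = false XOR true = true
m4 = m1 XOR m2 = false XOR true = true
m6 = NOT S = NOT true = false
m8 = NOT m4 = NOT true = false
m9 = T XOR m8 = false XOR false = false

m6 = false, m8 = false, m9 = false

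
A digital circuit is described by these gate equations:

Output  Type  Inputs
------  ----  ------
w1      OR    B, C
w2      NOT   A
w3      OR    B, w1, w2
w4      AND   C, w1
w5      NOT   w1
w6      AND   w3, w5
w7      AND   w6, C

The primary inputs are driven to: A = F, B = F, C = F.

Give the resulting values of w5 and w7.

w1 = B OR C = F OR F = F
w2 = NOT A = NOT F = T
w3 = B OR w1 OR w2 = F OR F OR T = T
w5 = NOT w1 = NOT F = T
w6 = w3 AND w5 = T AND T = T
w7 = w6 AND C = T AND F = F

w5 = T, w7 = F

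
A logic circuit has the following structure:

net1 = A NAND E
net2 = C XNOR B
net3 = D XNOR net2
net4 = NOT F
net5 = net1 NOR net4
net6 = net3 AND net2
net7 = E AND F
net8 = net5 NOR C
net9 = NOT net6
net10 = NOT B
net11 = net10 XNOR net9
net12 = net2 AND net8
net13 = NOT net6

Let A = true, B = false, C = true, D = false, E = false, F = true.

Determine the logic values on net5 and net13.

net5 = false; net13 = true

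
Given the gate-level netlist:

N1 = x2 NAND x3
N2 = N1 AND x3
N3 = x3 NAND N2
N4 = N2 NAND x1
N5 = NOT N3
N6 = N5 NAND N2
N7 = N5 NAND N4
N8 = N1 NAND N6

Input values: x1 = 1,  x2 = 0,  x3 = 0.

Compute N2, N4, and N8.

N2 = 0; N4 = 1; N8 = 0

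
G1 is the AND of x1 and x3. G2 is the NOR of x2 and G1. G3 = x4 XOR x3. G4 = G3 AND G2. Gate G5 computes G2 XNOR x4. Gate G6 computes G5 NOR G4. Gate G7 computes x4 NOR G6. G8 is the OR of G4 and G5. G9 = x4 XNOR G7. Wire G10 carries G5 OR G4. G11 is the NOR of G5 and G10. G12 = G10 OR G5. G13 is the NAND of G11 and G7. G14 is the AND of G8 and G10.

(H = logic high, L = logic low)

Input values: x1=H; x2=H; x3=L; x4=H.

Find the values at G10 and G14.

G10 = L; G14 = L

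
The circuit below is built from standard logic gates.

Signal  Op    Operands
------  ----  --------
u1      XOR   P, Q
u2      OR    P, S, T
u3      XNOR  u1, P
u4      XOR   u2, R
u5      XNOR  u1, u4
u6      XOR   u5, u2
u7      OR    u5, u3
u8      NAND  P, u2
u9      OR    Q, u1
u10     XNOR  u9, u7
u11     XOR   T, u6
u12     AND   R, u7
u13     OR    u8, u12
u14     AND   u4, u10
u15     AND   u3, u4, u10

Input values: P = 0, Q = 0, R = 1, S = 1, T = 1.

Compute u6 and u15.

u6 = 0, u15 = 0

u1 = P XOR Q = 0 XOR 0 = 0
u2 = P OR S OR T = 0 OR 1 OR 1 = 1
u3 = u1 XNOR P = 0 XNOR 0 = 1
u4 = u2 XOR R = 1 XOR 1 = 0
u5 = u1 XNOR u4 = 0 XNOR 0 = 1
u6 = u5 XOR u2 = 1 XOR 1 = 0
u7 = u5 OR u3 = 1 OR 1 = 1
u9 = Q OR u1 = 0 OR 0 = 0
u10 = u9 XNOR u7 = 0 XNOR 1 = 0
u15 = u3 AND u4 AND u10 = 1 AND 0 AND 0 = 0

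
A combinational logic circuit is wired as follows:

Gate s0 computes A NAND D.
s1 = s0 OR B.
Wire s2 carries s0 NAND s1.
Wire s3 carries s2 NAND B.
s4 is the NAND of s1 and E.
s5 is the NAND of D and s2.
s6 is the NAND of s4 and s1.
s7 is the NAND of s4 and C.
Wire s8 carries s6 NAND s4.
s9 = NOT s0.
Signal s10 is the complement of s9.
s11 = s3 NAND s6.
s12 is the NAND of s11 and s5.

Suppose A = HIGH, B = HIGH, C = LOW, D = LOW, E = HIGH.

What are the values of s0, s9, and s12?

s0 = HIGH, s9 = LOW, s12 = HIGH

s0 = A NAND D = HIGH NAND LOW = HIGH
s1 = s0 OR B = HIGH OR HIGH = HIGH
s2 = s0 NAND s1 = HIGH NAND HIGH = LOW
s3 = s2 NAND B = LOW NAND HIGH = HIGH
s4 = s1 NAND E = HIGH NAND HIGH = LOW
s5 = D NAND s2 = LOW NAND LOW = HIGH
s6 = s4 NAND s1 = LOW NAND HIGH = HIGH
s9 = NOT s0 = NOT HIGH = LOW
s11 = s3 NAND s6 = HIGH NAND HIGH = LOW
s12 = s11 NAND s5 = LOW NAND HIGH = HIGH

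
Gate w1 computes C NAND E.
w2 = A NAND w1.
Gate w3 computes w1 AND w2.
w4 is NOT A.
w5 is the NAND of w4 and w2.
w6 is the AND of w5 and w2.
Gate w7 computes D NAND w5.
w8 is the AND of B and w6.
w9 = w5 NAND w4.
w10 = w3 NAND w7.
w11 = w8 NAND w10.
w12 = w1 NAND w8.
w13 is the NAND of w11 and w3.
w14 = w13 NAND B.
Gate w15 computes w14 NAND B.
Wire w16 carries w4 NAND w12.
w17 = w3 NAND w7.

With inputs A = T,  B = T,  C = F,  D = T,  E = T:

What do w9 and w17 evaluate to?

w1 = C NAND E = F NAND T = T
w2 = A NAND w1 = T NAND T = F
w3 = w1 AND w2 = T AND F = F
w4 = NOT A = NOT T = F
w5 = w4 NAND w2 = F NAND F = T
w7 = D NAND w5 = T NAND T = F
w9 = w5 NAND w4 = T NAND F = T
w17 = w3 NAND w7 = F NAND F = T

w9 = T, w17 = T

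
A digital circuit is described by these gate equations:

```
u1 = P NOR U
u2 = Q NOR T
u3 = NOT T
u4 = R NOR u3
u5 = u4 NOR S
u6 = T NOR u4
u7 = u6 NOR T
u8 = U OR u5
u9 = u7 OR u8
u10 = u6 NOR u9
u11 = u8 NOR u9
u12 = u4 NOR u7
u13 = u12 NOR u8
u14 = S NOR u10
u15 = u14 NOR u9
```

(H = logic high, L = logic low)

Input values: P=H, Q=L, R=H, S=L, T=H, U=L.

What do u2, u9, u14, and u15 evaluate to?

u2 = Q NOR T = L NOR H = L
u3 = NOT T = NOT H = L
u4 = R NOR u3 = H NOR L = L
u5 = u4 NOR S = L NOR L = H
u6 = T NOR u4 = H NOR L = L
u7 = u6 NOR T = L NOR H = L
u8 = U OR u5 = L OR H = H
u9 = u7 OR u8 = L OR H = H
u10 = u6 NOR u9 = L NOR H = L
u14 = S NOR u10 = L NOR L = H
u15 = u14 NOR u9 = H NOR H = L

u2 = L, u9 = H, u14 = H, u15 = L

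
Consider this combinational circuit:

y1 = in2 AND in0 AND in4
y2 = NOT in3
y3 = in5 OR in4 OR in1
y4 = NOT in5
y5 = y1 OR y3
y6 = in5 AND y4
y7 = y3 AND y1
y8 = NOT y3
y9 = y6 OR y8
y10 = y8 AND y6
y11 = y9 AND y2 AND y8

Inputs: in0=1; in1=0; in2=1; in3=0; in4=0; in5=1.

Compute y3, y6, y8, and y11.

y2 = NOT in3 = NOT 0 = 1
y3 = in5 OR in4 OR in1 = 1 OR 0 OR 0 = 1
y4 = NOT in5 = NOT 1 = 0
y6 = in5 AND y4 = 1 AND 0 = 0
y8 = NOT y3 = NOT 1 = 0
y9 = y6 OR y8 = 0 OR 0 = 0
y11 = y9 AND y2 AND y8 = 0 AND 1 AND 0 = 0

y3 = 1, y6 = 0, y8 = 0, y11 = 0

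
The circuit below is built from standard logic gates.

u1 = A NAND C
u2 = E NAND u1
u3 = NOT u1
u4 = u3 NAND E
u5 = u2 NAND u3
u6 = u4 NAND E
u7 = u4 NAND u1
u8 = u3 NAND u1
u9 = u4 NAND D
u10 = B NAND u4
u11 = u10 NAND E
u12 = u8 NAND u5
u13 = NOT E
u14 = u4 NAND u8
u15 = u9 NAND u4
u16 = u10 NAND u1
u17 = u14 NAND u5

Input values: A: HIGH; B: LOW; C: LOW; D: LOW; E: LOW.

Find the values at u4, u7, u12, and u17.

u1 = A NAND C = HIGH NAND LOW = HIGH
u2 = E NAND u1 = LOW NAND HIGH = HIGH
u3 = NOT u1 = NOT HIGH = LOW
u4 = u3 NAND E = LOW NAND LOW = HIGH
u5 = u2 NAND u3 = HIGH NAND LOW = HIGH
u7 = u4 NAND u1 = HIGH NAND HIGH = LOW
u8 = u3 NAND u1 = LOW NAND HIGH = HIGH
u12 = u8 NAND u5 = HIGH NAND HIGH = LOW
u14 = u4 NAND u8 = HIGH NAND HIGH = LOW
u17 = u14 NAND u5 = LOW NAND HIGH = HIGH

u4 = HIGH  u7 = LOW  u12 = LOW  u17 = HIGH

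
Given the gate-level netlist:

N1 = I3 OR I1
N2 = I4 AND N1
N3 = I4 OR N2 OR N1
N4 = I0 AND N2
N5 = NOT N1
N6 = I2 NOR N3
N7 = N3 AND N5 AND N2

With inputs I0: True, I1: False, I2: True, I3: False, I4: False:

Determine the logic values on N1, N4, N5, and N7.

N1 = False  N4 = False  N5 = True  N7 = False

N1 = I3 OR I1 = False OR False = False
N2 = I4 AND N1 = False AND False = False
N3 = I4 OR N2 OR N1 = False OR False OR False = False
N4 = I0 AND N2 = True AND False = False
N5 = NOT N1 = NOT False = True
N7 = N3 AND N5 AND N2 = False AND True AND False = False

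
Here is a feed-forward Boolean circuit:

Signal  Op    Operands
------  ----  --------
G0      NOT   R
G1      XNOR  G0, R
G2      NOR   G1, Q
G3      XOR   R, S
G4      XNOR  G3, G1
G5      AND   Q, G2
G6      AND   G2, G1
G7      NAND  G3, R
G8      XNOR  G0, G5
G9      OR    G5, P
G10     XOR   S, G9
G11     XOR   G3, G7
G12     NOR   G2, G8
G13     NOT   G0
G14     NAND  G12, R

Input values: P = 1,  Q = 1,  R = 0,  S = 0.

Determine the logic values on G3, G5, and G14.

G3 = 0, G5 = 0, G14 = 1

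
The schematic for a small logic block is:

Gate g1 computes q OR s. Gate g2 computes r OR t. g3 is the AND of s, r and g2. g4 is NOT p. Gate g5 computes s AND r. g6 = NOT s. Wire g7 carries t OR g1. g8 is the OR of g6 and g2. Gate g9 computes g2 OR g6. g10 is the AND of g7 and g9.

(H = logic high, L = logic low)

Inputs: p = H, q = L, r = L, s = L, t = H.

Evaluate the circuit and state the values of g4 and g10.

g1 = q OR s = L OR L = L
g2 = r OR t = L OR H = H
g4 = NOT p = NOT H = L
g6 = NOT s = NOT L = H
g7 = t OR g1 = H OR L = H
g9 = g2 OR g6 = H OR H = H
g10 = g7 AND g9 = H AND H = H

g4 = L, g10 = H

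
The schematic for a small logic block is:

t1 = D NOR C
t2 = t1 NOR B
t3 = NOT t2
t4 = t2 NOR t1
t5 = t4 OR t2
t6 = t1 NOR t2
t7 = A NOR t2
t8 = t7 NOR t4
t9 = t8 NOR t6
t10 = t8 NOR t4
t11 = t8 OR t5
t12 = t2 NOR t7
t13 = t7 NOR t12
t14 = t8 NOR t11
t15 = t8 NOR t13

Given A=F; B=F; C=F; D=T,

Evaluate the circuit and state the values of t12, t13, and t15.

t12 = F  t13 = T  t15 = F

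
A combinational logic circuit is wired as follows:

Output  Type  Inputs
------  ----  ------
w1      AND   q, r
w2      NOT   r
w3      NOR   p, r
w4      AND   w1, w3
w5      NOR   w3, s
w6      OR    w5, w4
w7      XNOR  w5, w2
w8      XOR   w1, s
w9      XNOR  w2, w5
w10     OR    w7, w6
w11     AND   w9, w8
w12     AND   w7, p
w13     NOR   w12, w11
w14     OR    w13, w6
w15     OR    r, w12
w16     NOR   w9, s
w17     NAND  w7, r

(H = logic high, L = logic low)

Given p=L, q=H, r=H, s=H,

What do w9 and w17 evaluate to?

w2 = NOT r = NOT H = L
w3 = p NOR r = L NOR H = L
w5 = w3 NOR s = L NOR H = L
w7 = w5 XNOR w2 = L XNOR L = H
w9 = w2 XNOR w5 = L XNOR L = H
w17 = w7 NAND r = H NAND H = L

w9 = H  w17 = L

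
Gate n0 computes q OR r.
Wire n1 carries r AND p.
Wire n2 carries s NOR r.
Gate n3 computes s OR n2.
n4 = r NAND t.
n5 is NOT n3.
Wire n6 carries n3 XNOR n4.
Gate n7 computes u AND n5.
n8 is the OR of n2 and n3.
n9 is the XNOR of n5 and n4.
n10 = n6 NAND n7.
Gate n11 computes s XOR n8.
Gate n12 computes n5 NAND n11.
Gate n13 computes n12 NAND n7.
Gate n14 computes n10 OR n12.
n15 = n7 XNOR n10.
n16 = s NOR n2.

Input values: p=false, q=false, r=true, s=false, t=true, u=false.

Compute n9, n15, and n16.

n2 = s NOR r = false NOR true = false
n3 = s OR n2 = false OR false = false
n4 = r NAND t = true NAND true = false
n5 = NOT n3 = NOT false = true
n6 = n3 XNOR n4 = false XNOR false = true
n7 = u AND n5 = false AND true = false
n9 = n5 XNOR n4 = true XNOR false = false
n10 = n6 NAND n7 = true NAND false = true
n15 = n7 XNOR n10 = false XNOR true = false
n16 = s NOR n2 = false NOR false = true

n9 = false; n15 = false; n16 = true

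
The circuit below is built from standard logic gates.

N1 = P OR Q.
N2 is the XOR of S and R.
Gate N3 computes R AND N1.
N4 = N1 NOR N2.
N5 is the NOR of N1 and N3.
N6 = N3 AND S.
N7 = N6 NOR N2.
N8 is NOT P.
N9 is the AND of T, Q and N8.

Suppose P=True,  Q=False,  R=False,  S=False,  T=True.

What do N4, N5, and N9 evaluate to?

N4 = False; N5 = False; N9 = False

N1 = P OR Q = True OR False = True
N2 = S XOR R = False XOR False = False
N3 = R AND N1 = False AND True = False
N4 = N1 NOR N2 = True NOR False = False
N5 = N1 NOR N3 = True NOR False = False
N8 = NOT P = NOT True = False
N9 = T AND Q AND N8 = True AND False AND False = False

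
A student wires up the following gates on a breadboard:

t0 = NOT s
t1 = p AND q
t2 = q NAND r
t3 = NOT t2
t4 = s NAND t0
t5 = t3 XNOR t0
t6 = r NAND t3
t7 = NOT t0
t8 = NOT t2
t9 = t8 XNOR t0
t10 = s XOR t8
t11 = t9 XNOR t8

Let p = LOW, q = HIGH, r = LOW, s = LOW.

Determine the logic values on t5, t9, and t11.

t0 = NOT s = NOT LOW = HIGH
t2 = q NAND r = HIGH NAND LOW = HIGH
t3 = NOT t2 = NOT HIGH = LOW
t5 = t3 XNOR t0 = LOW XNOR HIGH = LOW
t8 = NOT t2 = NOT HIGH = LOW
t9 = t8 XNOR t0 = LOW XNOR HIGH = LOW
t11 = t9 XNOR t8 = LOW XNOR LOW = HIGH

t5 = LOW; t9 = LOW; t11 = HIGH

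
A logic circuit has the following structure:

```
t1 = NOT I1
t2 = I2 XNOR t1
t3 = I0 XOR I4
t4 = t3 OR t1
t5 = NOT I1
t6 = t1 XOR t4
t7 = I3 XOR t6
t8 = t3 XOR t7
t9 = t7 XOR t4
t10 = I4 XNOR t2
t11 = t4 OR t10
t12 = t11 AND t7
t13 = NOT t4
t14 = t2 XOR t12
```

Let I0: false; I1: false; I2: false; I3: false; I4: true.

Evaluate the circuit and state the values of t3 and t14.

t3 = true  t14 = false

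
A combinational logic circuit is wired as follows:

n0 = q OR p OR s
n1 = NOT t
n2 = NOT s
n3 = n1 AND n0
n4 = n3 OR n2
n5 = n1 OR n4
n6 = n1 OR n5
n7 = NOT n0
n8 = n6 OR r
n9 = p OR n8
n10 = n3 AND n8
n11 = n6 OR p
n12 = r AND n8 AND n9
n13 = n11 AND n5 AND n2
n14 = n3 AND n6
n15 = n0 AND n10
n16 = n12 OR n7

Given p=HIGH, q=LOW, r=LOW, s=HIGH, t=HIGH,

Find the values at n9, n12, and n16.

n0 = q OR p OR s = LOW OR HIGH OR HIGH = HIGH
n1 = NOT t = NOT HIGH = LOW
n2 = NOT s = NOT HIGH = LOW
n3 = n1 AND n0 = LOW AND HIGH = LOW
n4 = n3 OR n2 = LOW OR LOW = LOW
n5 = n1 OR n4 = LOW OR LOW = LOW
n6 = n1 OR n5 = LOW OR LOW = LOW
n7 = NOT n0 = NOT HIGH = LOW
n8 = n6 OR r = LOW OR LOW = LOW
n9 = p OR n8 = HIGH OR LOW = HIGH
n12 = r AND n8 AND n9 = LOW AND LOW AND HIGH = LOW
n16 = n12 OR n7 = LOW OR LOW = LOW

n9 = HIGH, n12 = LOW, n16 = LOW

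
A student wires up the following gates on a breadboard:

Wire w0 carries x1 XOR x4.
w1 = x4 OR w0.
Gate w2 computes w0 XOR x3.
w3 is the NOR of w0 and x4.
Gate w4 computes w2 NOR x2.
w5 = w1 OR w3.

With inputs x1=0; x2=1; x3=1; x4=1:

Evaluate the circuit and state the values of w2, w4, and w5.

w0 = x1 XOR x4 = 0 XOR 1 = 1
w1 = x4 OR w0 = 1 OR 1 = 1
w2 = w0 XOR x3 = 1 XOR 1 = 0
w3 = w0 NOR x4 = 1 NOR 1 = 0
w4 = w2 NOR x2 = 0 NOR 1 = 0
w5 = w1 OR w3 = 1 OR 0 = 1

w2 = 0; w4 = 0; w5 = 1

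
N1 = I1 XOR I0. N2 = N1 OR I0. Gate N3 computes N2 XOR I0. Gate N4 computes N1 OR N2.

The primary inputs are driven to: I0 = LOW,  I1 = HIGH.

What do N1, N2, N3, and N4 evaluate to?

N1 = HIGH  N2 = HIGH  N3 = HIGH  N4 = HIGH

N1 = I1 XOR I0 = HIGH XOR LOW = HIGH
N2 = N1 OR I0 = HIGH OR LOW = HIGH
N3 = N2 XOR I0 = HIGH XOR LOW = HIGH
N4 = N1 OR N2 = HIGH OR HIGH = HIGH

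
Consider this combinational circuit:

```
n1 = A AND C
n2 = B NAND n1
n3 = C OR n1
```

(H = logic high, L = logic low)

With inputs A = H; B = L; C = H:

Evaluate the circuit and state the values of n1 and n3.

n1 = A AND C = H AND H = H
n3 = C OR n1 = H OR H = H

n1 = H  n3 = H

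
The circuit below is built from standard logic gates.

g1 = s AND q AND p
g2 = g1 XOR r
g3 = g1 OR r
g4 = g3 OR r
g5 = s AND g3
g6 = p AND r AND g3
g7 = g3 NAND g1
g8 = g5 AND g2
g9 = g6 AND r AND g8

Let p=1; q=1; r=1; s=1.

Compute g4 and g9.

g4 = 1, g9 = 0

g1 = s AND q AND p = 1 AND 1 AND 1 = 1
g2 = g1 XOR r = 1 XOR 1 = 0
g3 = g1 OR r = 1 OR 1 = 1
g4 = g3 OR r = 1 OR 1 = 1
g5 = s AND g3 = 1 AND 1 = 1
g6 = p AND r AND g3 = 1 AND 1 AND 1 = 1
g8 = g5 AND g2 = 1 AND 0 = 0
g9 = g6 AND r AND g8 = 1 AND 1 AND 0 = 0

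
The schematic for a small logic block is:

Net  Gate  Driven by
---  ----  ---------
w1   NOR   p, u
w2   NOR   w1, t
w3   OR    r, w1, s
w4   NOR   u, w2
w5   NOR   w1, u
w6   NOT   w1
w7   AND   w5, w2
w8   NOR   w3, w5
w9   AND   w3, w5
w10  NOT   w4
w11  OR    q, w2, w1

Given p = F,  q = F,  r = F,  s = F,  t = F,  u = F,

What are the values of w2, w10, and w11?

w1 = p NOR u = F NOR F = T
w2 = w1 NOR t = T NOR F = F
w4 = u NOR w2 = F NOR F = T
w10 = NOT w4 = NOT T = F
w11 = q OR w2 OR w1 = F OR F OR T = T

w2 = F; w10 = F; w11 = T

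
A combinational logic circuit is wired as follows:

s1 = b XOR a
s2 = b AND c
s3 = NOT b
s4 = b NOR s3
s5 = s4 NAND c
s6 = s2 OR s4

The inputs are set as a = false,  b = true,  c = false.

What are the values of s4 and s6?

s4 = false, s6 = false

s2 = b AND c = true AND false = false
s3 = NOT b = NOT true = false
s4 = b NOR s3 = true NOR false = false
s6 = s2 OR s4 = false OR false = false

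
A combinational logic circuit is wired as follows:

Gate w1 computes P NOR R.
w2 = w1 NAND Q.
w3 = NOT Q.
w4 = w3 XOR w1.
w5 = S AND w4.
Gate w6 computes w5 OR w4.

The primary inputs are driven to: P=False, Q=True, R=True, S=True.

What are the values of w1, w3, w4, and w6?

w1 = False  w3 = False  w4 = False  w6 = False

w1 = P NOR R = False NOR True = False
w3 = NOT Q = NOT True = False
w4 = w3 XOR w1 = False XOR False = False
w5 = S AND w4 = True AND False = False
w6 = w5 OR w4 = False OR False = False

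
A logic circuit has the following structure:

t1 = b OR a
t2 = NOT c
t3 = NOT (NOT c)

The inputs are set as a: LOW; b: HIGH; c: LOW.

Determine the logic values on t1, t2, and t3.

t1 = HIGH OR LOW = HIGH
t2 = NOT LOW = HIGH
t3 = NOT (NOT LOW) = LOW

t1 = HIGH, t2 = HIGH, t3 = LOW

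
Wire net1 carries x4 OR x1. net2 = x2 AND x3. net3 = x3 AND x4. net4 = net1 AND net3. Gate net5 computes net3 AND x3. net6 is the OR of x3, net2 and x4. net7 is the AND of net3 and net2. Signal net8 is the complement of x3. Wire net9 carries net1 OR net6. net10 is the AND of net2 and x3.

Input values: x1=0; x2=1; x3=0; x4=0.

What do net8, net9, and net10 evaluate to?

net8 = 1, net9 = 0, net10 = 0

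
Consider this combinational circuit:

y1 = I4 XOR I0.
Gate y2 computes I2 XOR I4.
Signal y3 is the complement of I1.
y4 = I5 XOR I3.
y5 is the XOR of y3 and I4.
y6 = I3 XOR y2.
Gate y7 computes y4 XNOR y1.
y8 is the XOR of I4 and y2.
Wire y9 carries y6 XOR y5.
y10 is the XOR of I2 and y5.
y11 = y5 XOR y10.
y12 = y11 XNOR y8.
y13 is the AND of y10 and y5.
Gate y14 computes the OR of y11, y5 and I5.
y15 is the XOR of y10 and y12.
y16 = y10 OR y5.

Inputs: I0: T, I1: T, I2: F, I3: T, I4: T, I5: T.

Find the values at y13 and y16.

y13 = T; y16 = T

y3 = NOT I1 = NOT T = F
y5 = y3 XOR I4 = F XOR T = T
y10 = I2 XOR y5 = F XOR T = T
y13 = y10 AND y5 = T AND T = T
y16 = y10 OR y5 = T OR T = T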